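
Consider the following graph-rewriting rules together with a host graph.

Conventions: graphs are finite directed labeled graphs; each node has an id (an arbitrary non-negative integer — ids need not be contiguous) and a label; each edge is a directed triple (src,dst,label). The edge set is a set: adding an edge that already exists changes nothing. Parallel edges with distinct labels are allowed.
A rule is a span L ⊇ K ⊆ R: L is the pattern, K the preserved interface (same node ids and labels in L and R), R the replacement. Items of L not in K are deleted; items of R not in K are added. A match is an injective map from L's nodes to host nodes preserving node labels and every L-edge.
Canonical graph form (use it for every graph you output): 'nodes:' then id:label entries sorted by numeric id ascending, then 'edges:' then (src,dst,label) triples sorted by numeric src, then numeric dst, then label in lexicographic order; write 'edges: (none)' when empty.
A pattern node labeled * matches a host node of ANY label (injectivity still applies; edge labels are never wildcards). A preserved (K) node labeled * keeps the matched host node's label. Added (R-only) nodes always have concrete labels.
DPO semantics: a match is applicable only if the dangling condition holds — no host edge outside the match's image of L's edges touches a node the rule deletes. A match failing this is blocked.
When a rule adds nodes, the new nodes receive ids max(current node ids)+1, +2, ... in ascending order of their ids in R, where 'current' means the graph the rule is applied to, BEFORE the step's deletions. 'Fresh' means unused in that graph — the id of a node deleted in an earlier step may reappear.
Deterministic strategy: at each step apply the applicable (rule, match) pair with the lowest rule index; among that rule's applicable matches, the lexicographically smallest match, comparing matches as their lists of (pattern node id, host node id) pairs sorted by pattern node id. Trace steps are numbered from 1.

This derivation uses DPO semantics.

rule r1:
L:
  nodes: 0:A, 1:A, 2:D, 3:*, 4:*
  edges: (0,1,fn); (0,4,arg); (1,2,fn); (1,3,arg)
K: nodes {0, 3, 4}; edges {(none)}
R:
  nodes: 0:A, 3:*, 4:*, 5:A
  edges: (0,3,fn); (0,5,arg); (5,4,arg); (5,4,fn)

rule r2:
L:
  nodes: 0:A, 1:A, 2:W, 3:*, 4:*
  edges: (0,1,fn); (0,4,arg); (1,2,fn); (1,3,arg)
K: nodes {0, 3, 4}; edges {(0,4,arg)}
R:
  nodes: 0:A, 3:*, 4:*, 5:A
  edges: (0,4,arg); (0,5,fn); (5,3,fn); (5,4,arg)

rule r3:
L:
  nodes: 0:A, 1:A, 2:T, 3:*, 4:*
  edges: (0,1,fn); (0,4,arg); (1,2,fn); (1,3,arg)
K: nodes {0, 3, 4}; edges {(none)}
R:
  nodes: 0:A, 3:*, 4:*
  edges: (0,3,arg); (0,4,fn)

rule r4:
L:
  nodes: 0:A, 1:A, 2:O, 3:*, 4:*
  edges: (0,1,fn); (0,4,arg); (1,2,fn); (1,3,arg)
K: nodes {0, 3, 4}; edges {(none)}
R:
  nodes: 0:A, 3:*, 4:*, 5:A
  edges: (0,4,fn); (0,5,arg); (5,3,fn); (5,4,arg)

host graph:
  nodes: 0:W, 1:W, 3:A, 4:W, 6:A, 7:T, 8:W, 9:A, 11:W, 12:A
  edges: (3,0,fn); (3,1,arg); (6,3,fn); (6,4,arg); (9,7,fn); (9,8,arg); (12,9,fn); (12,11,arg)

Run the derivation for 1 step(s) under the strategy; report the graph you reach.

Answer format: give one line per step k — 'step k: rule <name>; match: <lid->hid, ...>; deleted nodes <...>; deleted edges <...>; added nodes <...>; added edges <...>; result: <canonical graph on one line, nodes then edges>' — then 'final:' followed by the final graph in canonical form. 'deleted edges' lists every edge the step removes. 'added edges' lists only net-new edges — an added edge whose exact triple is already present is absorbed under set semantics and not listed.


step 1: rule r2; match: 0->6, 1->3, 2->0, 3->1, 4->4; deleted nodes 0, 3; deleted edges (3,0,fn); (3,1,arg); (6,3,fn); added nodes 13; added edges (6,13,fn); (13,1,fn); (13,4,arg); result: nodes: 1:W, 4:W, 6:A, 7:T, 8:W, 9:A, 11:W, 12:A, 13:A edges: (6,4,arg); (6,13,fn); (9,7,fn); (9,8,arg); (12,9,fn); (12,11,arg); (13,1,fn); (13,4,arg)
final:
nodes: 1:W, 4:W, 6:A, 7:T, 8:W, 9:A, 11:W, 12:A, 13:A
edges: (6,4,arg); (6,13,fn); (9,7,fn); (9,8,arg); (12,9,fn); (12,11,arg); (13,1,fn); (13,4,arg)


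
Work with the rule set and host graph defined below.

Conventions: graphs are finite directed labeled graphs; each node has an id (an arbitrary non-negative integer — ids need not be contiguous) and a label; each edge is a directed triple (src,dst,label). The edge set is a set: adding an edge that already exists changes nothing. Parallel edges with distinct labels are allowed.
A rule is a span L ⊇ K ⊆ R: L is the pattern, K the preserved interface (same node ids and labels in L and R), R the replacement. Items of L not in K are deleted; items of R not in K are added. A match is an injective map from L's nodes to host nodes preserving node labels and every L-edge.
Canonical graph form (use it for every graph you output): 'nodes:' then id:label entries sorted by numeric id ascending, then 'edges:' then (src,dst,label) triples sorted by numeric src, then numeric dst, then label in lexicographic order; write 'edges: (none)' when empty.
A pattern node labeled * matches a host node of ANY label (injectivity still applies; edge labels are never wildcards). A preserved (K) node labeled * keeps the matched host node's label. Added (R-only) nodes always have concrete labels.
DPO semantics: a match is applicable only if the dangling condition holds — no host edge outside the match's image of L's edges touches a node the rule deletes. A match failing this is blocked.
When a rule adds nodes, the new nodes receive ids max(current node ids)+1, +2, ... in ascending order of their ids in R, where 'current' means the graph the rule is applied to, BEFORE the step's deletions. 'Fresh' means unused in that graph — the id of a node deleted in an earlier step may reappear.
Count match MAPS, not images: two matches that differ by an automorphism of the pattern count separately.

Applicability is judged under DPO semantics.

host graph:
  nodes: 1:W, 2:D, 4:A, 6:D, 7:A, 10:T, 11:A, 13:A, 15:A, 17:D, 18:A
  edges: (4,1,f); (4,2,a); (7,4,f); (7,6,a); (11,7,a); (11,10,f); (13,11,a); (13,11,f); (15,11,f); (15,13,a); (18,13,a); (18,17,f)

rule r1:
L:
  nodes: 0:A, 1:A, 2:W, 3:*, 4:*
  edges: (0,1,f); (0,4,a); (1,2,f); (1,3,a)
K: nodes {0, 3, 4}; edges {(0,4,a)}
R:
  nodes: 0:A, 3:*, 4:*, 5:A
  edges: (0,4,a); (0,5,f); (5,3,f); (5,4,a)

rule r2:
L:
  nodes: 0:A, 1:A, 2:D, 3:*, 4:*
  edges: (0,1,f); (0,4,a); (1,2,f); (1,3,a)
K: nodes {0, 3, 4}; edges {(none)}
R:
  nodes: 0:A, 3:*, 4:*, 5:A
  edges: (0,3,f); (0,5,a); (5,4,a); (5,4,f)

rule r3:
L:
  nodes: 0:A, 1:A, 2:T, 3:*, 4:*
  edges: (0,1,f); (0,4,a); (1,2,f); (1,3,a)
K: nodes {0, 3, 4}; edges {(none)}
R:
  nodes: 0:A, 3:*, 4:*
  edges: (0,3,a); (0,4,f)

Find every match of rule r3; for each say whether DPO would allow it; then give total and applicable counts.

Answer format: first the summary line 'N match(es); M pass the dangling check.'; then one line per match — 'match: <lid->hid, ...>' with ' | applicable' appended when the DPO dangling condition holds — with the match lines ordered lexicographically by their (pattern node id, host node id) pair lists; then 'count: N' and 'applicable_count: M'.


1 match(es); 0 pass the dangling check.
match: 0->15, 1->11, 2->10, 3->7, 4->13
count: 1
applicable_count: 0


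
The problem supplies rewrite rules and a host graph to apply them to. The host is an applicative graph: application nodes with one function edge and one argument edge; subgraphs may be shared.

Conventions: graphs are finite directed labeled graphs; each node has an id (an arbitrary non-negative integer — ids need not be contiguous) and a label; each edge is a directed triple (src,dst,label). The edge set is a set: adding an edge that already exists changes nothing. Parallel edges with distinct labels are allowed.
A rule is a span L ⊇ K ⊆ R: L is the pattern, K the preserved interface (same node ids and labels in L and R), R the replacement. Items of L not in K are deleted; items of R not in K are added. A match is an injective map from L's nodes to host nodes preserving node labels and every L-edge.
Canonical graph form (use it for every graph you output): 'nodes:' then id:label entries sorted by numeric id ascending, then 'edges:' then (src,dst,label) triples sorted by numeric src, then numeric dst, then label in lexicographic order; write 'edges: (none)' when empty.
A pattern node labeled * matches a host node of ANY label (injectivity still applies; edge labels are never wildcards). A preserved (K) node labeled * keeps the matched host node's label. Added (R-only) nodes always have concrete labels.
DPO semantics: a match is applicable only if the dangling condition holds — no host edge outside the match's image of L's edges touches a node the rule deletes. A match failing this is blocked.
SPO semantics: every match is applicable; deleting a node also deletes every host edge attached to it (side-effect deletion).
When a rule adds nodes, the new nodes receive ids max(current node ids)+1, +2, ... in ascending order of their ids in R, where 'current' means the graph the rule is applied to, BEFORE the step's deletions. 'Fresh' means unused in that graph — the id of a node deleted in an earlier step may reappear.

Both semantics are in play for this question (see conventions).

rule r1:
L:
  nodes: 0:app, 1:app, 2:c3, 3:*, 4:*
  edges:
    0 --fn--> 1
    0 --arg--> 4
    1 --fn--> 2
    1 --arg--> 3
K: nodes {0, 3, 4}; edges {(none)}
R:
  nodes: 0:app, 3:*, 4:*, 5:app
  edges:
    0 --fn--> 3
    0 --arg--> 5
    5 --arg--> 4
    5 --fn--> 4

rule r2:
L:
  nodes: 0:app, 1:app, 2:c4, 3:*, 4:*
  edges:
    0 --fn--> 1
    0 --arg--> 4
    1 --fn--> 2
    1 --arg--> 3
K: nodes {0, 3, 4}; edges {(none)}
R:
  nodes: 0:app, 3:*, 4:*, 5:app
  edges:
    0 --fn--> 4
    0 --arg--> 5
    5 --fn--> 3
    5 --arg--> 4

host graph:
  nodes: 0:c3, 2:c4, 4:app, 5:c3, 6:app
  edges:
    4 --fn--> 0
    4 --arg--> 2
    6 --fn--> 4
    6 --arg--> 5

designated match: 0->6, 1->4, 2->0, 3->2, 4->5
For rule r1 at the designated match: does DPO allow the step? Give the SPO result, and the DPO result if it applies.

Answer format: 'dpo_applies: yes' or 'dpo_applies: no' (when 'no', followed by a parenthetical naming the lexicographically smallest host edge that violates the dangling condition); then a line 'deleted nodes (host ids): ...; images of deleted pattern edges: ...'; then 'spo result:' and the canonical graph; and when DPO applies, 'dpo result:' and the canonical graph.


dpo_applies: yes
deleted nodes (host ids): 0, 4; images of deleted pattern edges: (4,0,fn); (4,2,arg); (6,4,fn); (6,5,arg)
spo result:
nodes: 2:c4, 5:c3, 6:app, 7:app
edges: (6,2,fn); (6,7,arg); (7,5,arg); (7,5,fn)
dpo result:
nodes: 2:c4, 5:c3, 6:app, 7:app
edges: (6,2,fn); (6,7,arg); (7,5,arg); (7,5,fn)


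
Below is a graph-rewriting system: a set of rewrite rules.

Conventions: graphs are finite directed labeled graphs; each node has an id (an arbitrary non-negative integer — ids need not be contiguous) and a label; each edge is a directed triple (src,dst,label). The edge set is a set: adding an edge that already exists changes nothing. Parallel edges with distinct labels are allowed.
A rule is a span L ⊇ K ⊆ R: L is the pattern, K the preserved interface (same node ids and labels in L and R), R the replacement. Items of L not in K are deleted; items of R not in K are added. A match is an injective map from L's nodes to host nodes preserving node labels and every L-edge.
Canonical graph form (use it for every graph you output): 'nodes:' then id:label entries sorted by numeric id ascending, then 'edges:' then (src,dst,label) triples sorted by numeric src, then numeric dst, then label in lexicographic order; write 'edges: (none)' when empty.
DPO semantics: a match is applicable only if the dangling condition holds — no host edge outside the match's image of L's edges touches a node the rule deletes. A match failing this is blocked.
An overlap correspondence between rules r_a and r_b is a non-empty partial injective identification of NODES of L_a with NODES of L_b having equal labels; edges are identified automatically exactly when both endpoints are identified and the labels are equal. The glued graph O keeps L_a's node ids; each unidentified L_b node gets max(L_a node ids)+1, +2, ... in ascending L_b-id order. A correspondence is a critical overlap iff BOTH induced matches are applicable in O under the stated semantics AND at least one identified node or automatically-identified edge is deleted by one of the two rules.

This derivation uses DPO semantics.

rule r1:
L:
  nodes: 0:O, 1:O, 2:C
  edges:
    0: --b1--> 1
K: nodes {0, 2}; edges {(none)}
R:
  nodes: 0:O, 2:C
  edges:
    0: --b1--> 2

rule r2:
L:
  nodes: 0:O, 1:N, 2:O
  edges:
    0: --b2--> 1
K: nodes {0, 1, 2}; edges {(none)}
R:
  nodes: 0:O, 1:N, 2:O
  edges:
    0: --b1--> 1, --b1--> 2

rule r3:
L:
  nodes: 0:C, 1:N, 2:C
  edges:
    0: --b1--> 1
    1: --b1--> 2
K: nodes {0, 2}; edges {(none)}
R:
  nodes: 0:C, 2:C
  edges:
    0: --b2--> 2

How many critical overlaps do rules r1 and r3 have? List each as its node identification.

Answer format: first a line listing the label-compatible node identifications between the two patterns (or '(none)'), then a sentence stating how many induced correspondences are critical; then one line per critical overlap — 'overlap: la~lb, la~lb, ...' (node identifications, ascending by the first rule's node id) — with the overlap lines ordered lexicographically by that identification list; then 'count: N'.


label-compatible node identifications between L(r1) and L(r3): 2~0, 2~2
0 of the induced correspondences are critical overlaps of r1 and r3.
count: 0


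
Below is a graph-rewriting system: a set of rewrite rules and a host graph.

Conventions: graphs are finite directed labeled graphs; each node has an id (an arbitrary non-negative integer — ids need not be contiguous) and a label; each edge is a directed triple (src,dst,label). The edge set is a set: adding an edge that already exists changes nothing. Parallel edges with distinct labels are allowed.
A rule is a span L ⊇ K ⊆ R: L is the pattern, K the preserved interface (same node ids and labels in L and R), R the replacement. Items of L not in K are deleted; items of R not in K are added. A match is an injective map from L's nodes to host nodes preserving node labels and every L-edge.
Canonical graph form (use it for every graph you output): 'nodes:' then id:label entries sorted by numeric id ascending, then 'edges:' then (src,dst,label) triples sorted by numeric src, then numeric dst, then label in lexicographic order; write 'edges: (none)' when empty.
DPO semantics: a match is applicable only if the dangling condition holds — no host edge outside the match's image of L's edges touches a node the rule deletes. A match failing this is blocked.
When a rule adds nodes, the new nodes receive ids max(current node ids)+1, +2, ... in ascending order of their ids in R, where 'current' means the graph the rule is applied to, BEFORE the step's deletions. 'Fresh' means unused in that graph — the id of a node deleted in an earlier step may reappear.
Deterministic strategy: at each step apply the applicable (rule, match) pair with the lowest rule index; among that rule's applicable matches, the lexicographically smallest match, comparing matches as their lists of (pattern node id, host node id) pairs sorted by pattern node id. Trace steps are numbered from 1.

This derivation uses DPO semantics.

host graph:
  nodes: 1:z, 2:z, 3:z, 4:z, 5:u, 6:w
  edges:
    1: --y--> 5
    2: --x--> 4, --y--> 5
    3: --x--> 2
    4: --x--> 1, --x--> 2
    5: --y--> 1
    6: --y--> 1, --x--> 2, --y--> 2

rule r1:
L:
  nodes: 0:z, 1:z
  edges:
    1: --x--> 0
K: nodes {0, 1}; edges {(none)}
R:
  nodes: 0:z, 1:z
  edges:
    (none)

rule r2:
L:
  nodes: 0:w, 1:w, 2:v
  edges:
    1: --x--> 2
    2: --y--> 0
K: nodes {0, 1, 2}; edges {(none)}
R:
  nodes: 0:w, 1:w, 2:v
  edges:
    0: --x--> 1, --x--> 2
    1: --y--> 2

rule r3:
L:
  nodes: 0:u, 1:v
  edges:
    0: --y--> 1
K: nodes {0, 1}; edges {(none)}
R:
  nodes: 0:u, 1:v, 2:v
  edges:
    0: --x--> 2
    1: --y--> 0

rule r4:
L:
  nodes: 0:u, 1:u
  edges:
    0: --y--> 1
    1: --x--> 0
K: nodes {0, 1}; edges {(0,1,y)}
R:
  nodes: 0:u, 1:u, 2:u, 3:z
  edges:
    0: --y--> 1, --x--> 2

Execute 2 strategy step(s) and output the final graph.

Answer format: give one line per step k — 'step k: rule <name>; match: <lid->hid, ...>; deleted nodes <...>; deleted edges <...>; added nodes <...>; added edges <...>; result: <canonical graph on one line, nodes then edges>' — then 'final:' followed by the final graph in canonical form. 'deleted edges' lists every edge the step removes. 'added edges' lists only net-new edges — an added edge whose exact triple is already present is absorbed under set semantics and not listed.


step 1: rule r1; match: 0->1, 1->4; deleted nodes (none); deleted edges (4,1,x); added nodes (none); added edges (none); result: nodes: 1:z, 2:z, 3:z, 4:z, 5:u, 6:w edges: (1,5,y); (2,4,x); (2,5,y); (3,2,x); (4,2,x); (5,1,y); (6,1,y); (6,2,x); (6,2,y)
step 2: rule r1; match: 0->2, 1->3; deleted nodes (none); deleted edges (3,2,x); added nodes (none); added edges (none); result: nodes: 1:z, 2:z, 3:z, 4:z, 5:u, 6:w edges: (1,5,y); (2,4,x); (2,5,y); (4,2,x); (5,1,y); (6,1,y); (6,2,x); (6,2,y)
final:
nodes: 1:z, 2:z, 3:z, 4:z, 5:u, 6:w
edges: (1,5,y); (2,4,x); (2,5,y); (4,2,x); (5,1,y); (6,1,y); (6,2,x); (6,2,y)


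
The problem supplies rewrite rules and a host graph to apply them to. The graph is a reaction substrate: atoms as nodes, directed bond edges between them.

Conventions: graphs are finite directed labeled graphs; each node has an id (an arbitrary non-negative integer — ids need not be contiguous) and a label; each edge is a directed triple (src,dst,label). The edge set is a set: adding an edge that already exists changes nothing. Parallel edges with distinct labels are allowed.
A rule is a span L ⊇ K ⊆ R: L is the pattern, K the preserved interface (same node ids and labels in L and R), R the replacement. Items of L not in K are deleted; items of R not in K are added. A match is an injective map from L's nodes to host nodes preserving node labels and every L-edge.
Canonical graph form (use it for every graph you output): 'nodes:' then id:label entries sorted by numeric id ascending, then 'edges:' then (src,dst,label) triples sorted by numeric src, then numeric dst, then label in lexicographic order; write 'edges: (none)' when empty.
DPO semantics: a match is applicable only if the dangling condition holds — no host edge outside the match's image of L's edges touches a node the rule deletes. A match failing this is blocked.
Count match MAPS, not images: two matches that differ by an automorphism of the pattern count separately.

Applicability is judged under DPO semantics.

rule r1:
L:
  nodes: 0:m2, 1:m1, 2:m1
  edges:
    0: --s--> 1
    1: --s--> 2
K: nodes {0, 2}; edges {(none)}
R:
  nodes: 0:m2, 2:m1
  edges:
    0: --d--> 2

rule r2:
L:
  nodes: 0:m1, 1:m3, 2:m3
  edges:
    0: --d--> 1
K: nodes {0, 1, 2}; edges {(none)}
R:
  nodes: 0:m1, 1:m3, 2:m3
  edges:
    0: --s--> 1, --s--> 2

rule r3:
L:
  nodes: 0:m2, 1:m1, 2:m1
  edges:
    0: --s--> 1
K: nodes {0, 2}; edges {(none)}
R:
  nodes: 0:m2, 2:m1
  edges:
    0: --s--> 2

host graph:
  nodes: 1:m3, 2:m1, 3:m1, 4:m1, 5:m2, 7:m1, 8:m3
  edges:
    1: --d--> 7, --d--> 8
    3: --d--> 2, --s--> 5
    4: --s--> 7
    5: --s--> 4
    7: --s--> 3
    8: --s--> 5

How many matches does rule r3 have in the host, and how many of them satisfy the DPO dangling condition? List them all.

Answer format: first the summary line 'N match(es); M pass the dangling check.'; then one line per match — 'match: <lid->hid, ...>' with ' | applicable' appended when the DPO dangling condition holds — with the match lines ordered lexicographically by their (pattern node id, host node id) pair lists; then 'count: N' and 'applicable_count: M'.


3 match(es); 0 pass the dangling check.
match: 0->5, 1->4, 2->2
match: 0->5, 1->4, 2->3
match: 0->5, 1->4, 2->7
count: 3
applicable_count: 0


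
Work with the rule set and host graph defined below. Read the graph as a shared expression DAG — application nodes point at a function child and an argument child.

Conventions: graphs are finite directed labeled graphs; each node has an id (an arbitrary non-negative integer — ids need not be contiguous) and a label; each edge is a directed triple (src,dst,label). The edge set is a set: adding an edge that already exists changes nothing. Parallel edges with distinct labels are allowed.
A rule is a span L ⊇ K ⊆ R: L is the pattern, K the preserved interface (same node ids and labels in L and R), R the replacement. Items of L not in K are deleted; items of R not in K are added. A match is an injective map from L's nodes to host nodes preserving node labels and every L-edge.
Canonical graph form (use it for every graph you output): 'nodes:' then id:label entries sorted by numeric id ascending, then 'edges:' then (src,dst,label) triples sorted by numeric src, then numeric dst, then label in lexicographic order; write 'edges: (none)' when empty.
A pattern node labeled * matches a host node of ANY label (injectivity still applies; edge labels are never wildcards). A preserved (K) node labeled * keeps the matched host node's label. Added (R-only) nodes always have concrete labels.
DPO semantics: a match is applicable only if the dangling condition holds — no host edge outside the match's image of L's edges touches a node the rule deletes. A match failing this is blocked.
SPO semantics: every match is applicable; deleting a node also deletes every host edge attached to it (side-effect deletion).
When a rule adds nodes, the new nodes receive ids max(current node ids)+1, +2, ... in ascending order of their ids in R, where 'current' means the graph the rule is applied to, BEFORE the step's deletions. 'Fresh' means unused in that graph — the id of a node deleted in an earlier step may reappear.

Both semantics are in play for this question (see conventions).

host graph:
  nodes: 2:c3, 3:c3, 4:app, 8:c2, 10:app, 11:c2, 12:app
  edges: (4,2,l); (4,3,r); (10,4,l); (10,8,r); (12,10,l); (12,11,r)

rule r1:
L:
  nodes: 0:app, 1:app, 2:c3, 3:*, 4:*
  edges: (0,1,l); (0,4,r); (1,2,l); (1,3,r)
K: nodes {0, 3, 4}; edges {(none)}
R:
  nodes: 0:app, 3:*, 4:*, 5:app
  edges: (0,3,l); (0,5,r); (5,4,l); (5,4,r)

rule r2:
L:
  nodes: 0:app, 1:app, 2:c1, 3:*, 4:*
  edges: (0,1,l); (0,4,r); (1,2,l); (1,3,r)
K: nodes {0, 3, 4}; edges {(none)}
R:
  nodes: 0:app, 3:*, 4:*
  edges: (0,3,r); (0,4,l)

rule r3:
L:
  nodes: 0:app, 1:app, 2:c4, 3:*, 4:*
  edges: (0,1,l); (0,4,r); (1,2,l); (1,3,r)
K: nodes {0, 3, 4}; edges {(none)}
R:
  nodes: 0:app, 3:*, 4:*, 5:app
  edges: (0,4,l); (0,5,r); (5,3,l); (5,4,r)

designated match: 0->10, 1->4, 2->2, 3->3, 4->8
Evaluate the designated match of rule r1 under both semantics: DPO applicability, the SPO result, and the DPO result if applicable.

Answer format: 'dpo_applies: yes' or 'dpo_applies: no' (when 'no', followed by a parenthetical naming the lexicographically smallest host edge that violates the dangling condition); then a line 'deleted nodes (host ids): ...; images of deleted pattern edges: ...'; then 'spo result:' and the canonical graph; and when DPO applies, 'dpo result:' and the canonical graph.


dpo_applies: yes
deleted nodes (host ids): 2, 4; images of deleted pattern edges: (4,2,l); (4,3,r); (10,4,l); (10,8,r)
spo result:
nodes: 3:c3, 8:c2, 10:app, 11:c2, 12:app, 13:app
edges: (10,3,l); (10,13,r); (12,10,l); (12,11,r); (13,8,l); (13,8,r)
dpo result:
nodes: 3:c3, 8:c2, 10:app, 11:c2, 12:app, 13:app
edges: (10,3,l); (10,13,r); (12,10,l); (12,11,r); (13,8,l); (13,8,r)


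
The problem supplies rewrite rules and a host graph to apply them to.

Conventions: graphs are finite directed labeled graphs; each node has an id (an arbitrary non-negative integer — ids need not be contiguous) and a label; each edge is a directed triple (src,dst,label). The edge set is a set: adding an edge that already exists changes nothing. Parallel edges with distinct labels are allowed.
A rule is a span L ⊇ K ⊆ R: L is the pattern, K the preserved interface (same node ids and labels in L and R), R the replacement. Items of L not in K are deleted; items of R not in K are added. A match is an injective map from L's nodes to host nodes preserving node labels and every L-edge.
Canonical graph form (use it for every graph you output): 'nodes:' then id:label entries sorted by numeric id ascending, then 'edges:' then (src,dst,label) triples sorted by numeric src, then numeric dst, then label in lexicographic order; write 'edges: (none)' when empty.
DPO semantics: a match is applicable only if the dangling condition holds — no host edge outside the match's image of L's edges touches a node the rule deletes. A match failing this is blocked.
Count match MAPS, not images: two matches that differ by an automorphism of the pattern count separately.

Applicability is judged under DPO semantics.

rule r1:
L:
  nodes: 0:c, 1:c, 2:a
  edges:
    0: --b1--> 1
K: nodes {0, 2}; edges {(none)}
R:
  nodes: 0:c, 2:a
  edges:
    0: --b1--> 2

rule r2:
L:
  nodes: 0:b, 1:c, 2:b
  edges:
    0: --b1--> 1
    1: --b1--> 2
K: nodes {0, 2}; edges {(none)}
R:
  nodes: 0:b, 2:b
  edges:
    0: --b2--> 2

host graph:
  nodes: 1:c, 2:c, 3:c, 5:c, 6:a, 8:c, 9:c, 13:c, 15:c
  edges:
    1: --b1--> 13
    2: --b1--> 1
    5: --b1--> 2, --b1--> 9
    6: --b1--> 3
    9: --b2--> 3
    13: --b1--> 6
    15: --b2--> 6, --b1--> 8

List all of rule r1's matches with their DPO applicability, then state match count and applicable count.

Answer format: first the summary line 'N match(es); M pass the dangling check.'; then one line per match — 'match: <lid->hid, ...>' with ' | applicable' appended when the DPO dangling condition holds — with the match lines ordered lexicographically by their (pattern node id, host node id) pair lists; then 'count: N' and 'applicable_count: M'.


5 match(es); 1 pass the dangling check.
match: 0->1, 1->13, 2->6
match: 0->2, 1->1, 2->6
match: 0->5, 1->2, 2->6
match: 0->5, 1->9, 2->6
match: 0->15, 1->8, 2->6 | applicable
count: 5
applicable_count: 1


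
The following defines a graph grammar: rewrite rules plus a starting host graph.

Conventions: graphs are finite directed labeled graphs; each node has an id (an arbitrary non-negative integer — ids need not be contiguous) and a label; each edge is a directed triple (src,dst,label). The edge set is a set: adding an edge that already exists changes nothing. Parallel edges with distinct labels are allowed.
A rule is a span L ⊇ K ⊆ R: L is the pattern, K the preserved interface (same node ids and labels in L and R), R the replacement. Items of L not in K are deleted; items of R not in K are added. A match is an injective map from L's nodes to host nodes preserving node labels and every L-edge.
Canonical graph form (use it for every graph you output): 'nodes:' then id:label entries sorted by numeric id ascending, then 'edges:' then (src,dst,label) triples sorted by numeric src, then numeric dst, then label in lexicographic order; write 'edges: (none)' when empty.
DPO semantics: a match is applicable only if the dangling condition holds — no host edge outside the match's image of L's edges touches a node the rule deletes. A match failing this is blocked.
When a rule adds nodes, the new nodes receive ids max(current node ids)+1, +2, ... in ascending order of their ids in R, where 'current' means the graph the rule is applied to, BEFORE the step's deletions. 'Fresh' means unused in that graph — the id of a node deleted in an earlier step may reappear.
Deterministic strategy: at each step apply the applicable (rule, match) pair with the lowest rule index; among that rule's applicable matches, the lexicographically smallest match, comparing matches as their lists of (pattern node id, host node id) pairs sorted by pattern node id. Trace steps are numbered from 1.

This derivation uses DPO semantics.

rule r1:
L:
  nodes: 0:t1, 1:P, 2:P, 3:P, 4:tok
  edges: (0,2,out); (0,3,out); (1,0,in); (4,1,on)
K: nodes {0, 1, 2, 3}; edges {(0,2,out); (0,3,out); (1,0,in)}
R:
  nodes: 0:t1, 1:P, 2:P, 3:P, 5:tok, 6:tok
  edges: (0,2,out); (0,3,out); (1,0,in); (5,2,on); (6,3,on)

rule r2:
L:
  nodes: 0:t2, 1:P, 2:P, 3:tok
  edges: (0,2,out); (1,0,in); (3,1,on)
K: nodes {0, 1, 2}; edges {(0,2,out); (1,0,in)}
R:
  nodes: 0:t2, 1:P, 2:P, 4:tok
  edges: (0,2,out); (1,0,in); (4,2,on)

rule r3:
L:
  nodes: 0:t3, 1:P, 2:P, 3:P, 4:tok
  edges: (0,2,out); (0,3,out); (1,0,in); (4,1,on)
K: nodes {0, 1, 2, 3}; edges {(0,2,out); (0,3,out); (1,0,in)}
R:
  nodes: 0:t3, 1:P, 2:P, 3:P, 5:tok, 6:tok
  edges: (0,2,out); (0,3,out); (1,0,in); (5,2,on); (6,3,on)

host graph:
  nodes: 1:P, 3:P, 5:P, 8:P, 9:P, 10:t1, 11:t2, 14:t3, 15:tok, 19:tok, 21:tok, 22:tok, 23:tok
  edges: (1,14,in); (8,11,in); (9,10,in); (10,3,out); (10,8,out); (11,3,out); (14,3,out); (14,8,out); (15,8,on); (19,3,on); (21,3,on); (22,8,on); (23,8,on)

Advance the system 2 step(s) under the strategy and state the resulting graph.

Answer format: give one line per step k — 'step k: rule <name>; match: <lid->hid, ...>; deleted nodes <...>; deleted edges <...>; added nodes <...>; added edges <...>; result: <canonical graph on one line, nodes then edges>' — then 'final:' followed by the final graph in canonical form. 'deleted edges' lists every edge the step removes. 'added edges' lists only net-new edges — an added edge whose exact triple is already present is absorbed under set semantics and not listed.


step 1: rule r2; match: 0->11, 1->8, 2->3, 3->15; deleted nodes 15; deleted edges (15,8,on); added nodes 24; added edges (24,3,on); result: nodes: 1:P, 3:P, 5:P, 8:P, 9:P, 10:t1, 11:t2, 14:t3, 19:tok, 21:tok, 22:tok, 23:tok, 24:tok edges: (1,14,in); (8,11,in); (9,10,in); (10,3,out); (10,8,out); (11,3,out); (14,3,out); (14,8,out); (19,3,on); (21,3,on); (22,8,on); (23,8,on); (24,3,on)
step 2: rule r2; match: 0->11, 1->8, 2->3, 3->22; deleted nodes 22; deleted edges (22,8,on); added nodes 25; added edges (25,3,on); result: nodes: 1:P, 3:P, 5:P, 8:P, 9:P, 10:t1, 11:t2, 14:t3, 19:tok, 21:tok, 23:tok, 24:tok, 25:tok edges: (1,14,in); (8,11,in); (9,10,in); (10,3,out); (10,8,out); (11,3,out); (14,3,out); (14,8,out); (19,3,on); (21,3,on); (23,8,on); (24,3,on); (25,3,on)
final:
nodes: 1:P, 3:P, 5:P, 8:P, 9:P, 10:t1, 11:t2, 14:t3, 19:tok, 21:tok, 23:tok, 24:tok, 25:tok
edges: (1,14,in); (8,11,in); (9,10,in); (10,3,out); (10,8,out); (11,3,out); (14,3,out); (14,8,out); (19,3,on); (21,3,on); (23,8,on); (24,3,on); (25,3,on)


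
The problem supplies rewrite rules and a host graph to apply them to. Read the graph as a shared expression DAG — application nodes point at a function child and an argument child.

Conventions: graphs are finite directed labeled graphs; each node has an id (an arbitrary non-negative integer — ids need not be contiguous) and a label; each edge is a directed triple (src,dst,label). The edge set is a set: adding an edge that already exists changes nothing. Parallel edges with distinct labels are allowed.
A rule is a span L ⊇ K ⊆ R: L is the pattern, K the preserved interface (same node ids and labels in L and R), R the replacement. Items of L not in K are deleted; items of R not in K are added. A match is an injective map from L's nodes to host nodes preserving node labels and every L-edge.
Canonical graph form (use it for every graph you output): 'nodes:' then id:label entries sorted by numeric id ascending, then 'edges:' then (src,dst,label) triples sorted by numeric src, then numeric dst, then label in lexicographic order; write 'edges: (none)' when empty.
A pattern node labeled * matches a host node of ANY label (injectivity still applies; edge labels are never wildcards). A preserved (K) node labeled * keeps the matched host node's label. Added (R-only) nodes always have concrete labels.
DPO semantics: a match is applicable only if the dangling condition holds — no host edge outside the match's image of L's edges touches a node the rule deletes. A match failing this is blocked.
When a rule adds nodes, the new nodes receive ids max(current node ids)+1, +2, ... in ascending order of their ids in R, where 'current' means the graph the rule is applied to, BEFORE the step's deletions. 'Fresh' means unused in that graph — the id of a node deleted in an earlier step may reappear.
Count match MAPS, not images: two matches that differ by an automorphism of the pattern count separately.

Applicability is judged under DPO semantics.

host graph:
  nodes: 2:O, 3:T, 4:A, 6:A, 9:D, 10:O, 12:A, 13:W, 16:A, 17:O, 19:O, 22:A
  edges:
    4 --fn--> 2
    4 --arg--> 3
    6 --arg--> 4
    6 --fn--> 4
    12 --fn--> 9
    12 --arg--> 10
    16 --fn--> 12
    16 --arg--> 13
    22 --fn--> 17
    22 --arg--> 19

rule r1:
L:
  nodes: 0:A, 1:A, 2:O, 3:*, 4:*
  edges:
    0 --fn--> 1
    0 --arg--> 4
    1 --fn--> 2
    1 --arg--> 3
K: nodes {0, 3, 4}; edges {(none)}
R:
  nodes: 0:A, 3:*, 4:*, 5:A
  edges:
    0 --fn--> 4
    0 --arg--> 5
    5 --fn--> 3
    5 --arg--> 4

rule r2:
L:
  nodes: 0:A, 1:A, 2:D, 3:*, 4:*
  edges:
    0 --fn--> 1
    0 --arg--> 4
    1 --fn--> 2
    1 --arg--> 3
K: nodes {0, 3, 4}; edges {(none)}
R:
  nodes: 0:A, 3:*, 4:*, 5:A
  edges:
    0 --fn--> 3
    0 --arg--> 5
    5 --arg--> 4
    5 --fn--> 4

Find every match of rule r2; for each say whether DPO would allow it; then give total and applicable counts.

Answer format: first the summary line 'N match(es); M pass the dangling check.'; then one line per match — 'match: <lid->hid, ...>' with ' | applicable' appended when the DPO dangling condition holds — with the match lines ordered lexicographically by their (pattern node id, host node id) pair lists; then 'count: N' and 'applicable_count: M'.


1 match(es); 1 pass the dangling check.
match: 0->16, 1->12, 2->9, 3->10, 4->13 | applicable
count: 1
applicable_count: 1


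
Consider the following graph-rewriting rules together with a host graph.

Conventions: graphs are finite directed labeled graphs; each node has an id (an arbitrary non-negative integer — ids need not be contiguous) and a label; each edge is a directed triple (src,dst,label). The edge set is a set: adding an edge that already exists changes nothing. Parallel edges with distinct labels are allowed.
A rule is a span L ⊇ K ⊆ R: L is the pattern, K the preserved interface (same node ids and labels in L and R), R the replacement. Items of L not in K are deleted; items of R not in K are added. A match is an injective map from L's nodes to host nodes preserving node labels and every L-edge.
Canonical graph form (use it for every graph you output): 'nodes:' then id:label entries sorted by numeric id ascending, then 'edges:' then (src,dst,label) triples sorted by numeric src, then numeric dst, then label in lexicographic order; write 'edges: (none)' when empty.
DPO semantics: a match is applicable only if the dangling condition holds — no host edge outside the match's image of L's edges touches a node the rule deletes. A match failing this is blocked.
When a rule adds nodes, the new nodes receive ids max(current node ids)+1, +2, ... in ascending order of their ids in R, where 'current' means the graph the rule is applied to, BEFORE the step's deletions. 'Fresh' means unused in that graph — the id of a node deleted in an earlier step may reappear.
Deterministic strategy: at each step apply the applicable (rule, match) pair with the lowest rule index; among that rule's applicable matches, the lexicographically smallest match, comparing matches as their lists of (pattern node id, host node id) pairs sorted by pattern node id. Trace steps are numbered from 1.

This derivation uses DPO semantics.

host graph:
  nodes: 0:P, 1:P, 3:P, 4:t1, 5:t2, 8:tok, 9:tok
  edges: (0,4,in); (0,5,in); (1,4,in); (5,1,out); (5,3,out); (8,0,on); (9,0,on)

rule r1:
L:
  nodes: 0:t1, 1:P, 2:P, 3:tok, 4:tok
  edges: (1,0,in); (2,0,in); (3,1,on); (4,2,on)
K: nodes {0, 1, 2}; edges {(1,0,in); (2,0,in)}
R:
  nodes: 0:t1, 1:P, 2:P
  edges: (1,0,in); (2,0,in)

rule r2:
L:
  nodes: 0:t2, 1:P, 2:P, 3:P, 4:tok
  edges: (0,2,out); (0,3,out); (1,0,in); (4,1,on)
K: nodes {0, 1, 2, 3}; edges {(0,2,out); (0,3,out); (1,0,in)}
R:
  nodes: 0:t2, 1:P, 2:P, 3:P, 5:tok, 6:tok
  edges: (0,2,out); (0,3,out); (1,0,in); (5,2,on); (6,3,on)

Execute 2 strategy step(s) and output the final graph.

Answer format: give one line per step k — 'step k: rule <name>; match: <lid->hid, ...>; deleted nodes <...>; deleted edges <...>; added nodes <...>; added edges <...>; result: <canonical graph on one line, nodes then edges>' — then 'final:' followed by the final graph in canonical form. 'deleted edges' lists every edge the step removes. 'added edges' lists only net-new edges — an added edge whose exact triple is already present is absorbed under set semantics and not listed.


step 1: rule r2; match: 0->5, 1->0, 2->1, 3->3, 4->8; deleted nodes 8; deleted edges (8,0,on); added nodes 10, 11; added edges (10,1,on); (11,3,on); result: nodes: 0:P, 1:P, 3:P, 4:t1, 5:t2, 9:tok, 10:tok, 11:tok edges: (0,4,in); (0,5,in); (1,4,in); (5,1,out); (5,3,out); (9,0,on); (10,1,on); (11,3,on)
step 2: rule r1; match: 0->4, 1->0, 2->1, 3->9, 4->10; deleted nodes 9, 10; deleted edges (9,0,on); (10,1,on); added nodes (none); added edges (none); result: nodes: 0:P, 1:P, 3:P, 4:t1, 5:t2, 11:tok edges: (0,4,in); (0,5,in); (1,4,in); (5,1,out); (5,3,out); (11,3,on)
final:
nodes: 0:P, 1:P, 3:P, 4:t1, 5:t2, 11:tok
edges: (0,4,in); (0,5,in); (1,4,in); (5,1,out); (5,3,out); (11,3,on)


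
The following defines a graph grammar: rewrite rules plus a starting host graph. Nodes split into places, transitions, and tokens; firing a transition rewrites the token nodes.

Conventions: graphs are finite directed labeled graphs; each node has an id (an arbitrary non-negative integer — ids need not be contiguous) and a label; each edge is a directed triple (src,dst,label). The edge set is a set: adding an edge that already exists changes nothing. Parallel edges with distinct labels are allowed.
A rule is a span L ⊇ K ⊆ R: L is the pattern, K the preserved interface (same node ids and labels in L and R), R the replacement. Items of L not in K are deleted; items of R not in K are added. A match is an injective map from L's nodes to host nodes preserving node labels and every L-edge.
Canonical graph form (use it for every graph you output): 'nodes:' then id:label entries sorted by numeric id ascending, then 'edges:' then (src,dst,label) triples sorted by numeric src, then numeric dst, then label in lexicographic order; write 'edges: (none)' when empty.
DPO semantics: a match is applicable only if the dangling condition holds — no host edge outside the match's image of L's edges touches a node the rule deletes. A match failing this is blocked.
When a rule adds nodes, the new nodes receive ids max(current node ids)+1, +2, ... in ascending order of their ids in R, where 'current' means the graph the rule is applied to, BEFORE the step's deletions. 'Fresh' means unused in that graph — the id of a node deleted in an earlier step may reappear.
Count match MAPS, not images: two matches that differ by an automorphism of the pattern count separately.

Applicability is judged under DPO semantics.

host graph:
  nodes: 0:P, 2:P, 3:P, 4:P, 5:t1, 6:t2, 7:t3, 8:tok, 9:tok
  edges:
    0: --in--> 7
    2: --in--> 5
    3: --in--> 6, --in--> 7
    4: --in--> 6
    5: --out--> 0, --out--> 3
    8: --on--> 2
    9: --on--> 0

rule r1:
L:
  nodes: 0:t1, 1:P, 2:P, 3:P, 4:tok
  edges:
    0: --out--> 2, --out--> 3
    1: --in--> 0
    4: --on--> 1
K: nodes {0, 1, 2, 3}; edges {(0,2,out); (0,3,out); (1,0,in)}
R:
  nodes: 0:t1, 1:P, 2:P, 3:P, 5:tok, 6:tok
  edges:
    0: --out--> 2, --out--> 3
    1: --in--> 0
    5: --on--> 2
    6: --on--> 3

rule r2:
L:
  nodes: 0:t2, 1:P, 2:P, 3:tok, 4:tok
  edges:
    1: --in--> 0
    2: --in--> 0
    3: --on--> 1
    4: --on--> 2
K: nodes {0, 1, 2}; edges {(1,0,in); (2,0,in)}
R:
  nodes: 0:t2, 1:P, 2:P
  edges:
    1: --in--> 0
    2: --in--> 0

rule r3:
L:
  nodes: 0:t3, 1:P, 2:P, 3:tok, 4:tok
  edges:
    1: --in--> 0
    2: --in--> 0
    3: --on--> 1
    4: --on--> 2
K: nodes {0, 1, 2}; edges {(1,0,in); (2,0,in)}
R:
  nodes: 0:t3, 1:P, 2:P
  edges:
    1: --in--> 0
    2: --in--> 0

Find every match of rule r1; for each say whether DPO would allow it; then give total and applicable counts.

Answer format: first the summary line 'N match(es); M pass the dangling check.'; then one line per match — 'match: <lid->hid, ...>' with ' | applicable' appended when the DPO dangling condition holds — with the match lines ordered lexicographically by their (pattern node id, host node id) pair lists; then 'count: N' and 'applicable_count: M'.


2 match(es); 2 pass the dangling check.
match: 0->5, 1->2, 2->0, 3->3, 4->8 | applicable
match: 0->5, 1->2, 2->3, 3->0, 4->8 | applicable
count: 2
applicable_count: 2
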